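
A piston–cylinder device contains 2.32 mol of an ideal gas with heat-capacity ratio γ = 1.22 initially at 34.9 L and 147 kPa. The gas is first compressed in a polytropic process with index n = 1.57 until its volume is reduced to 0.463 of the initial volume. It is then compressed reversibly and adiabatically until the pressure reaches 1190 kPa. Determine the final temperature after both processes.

T₁ = P₁V₁/(nR) = 147×34.9/(2.32×8.314) = 266 K.
Step 1 — Polytropic n=1.57: T₂ = T₁(V₁/V₂)^(n−1) = 266×(2.16)^0.57 = 413 K; P₂ = P₁(V₁/V₂)^n = 492 kPa.
W = (P₁V₁−P₂V₂)/(n−1) = (147×34.9−492×16.2)/0.57 = -4960 J.
ΔU = nCvΔT = 2.32×37.8×(413−266) = 12800 J.
Q = ΔU + W = 7890 J.
State after step 1: P = 492 kPa, V = 16.2 L, T = 413 K.
Step 2 — Adiabatic: T₂/T₁ = (P₂/P₁)^((γ−1)/γ) ⇒ T₂ = 413×(2.42)^0.180 = 484 K; V₂ = 7.84 L.
ΔU = nCvΔT = 2.32×37.8×(484−413) = 6240 J.
Q = 0 for an adiabatic process, so W = −ΔU = -6240 J.
Net over both steps: W = -11200 J, Q = 7890 J, ΔU = 19100 J.

484 K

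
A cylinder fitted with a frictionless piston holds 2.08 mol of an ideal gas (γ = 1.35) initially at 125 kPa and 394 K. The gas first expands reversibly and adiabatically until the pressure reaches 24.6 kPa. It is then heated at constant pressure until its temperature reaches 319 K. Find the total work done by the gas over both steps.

7740 J

V₁ = nRT₁/P₁ = 2.08×8.314×394/125 = 54.5 L.
Step 1 — Adiabatic: T₂/T₁ = (P₂/P₁)^((γ−1)/γ) ⇒ T₂ = 394×(0.197)^0.259 = 259 K; V₂ = 182 L.
ΔU = nCvΔT = 2.08×23.8×(259−394) = -6690 J.
Q = 0 for an adiabatic process, so W = −ΔU = 6690 J.
State after step 1: P = 24.6 kPa, V = 182 L, T = 259 K.
Step 2 — Isobaric: P stays 24.6 kPa; V/T = const ⇒ T₂ = 319 K, V₂ = 224 L.
W = PΔV = 24.6×(224−182) kPa·L = 1050 J.
ΔU = nCvΔT = 2.08×23.8×(319−259) = 2990 J.
Q = ΔU + W = nCpΔT = 4040 J.
Net over both steps: W = 7740 J, Q = 4040 J, ΔU = -3710 J.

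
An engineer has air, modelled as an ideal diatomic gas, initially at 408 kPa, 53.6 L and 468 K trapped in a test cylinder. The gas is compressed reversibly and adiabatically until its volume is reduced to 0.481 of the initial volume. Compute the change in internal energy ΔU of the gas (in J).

18600 J

n = P₁V₁/(RT₁) = 408×53.6/(8.314×468) = 5.62 mol.
Adiabatic: TV^(γ−1) = const ⇒ T₂ = 468×(2.08)^0.400 = 627 K; PV^γ = const ⇒ P₂ = 1140 kPa.
For an ideal gas ΔU = nCvΔT with Cv = (5/2)R = 20.8 J/(mol·K).
ΔU = 5.62×20.8×(627−468) = 18600 J.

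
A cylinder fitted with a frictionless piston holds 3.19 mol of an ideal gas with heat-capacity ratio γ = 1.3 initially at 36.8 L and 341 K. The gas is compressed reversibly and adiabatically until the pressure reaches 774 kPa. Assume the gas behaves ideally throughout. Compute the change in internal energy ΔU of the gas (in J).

P₁ = nRT₁/V₁ = 3.19×8.314×341/36.8 = 246 kPa.
Adiabatic: T₂/T₁ = (P₂/P₁)^((γ−1)/γ) ⇒ T₂ = 341×(3.15)^0.231 = 444 K; V₂ = 15.2 L.
For an ideal gas ΔU = nCvΔT with Cv = R/(γ−1) = 27.7 J/(mol·K).
ΔU = 3.19×27.7×(444−341) = 9140 J.

9140 J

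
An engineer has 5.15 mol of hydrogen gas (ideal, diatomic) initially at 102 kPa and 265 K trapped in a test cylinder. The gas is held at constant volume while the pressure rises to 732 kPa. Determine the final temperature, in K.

1900 K

V₁ = nRT₁/P₁ = 5.15×8.314×265/102 = 111 L.
Isochoric: V stays 111 L; P/T = const ⇒ T₂ = 1900 K, P₂ = 732 kPa.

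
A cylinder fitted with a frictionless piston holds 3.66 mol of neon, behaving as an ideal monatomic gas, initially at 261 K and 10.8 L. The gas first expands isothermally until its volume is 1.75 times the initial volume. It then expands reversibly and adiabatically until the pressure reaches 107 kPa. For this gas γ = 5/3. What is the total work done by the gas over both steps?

9460 J

P₁ = nRT₁/V₁ = 3.66×8.314×261/10.8 = 735 kPa.
Step 1 — Isothermal: T stays 261 K; PV = const ⇒ V₂ = 18.9 L, P₂ = 420 kPa.
ΔU = 0 (ideal gas, T constant).
W = nRT ln(V₂/V₁) = 3.66×8.314×261×ln(1.75) = 4440 J.
Q = ΔU + W = 4440 J.
State after step 1: P = 420 kPa, V = 18.9 L, T = 261 K.
Step 2 — Adiabatic: T₂/T₁ = (P₂/P₁)^((γ−1)/γ) ⇒ T₂ = 261×(0.255)^0.400 = 151 K; V₂ = 42.9 L.
ΔU = nCvΔT = 3.66×12.5×(151−261) = -5020 J.
Q = 0 for an adiabatic process, so W = −ΔU = 5020 J.
Net over both steps: W = 9460 J, Q = 4440 J, ΔU = -5020 J.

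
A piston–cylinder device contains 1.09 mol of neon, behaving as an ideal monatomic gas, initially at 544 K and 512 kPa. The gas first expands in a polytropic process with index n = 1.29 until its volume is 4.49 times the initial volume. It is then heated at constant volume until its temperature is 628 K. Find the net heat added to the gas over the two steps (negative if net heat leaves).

V₁ = nRT₁/P₁ = 1.09×8.314×544/512 = 9.63 L.
Step 1 — Polytropic n=1.29: T₂ = T₁(V₁/V₂)^(n−1) = 544×(0.223)^0.29 = 352 K; P₂ = P₁(V₁/V₂)^n = 73.8 kPa.
W = (P₁V₁−P₂V₂)/(n−1) = (512×9.63−73.8×43.2)/0.29 = 6000 J.
ΔU = nCvΔT = 1.09×12.5×(352−544) = -2610 J.
Q = ΔU + W = 3390 J.
State after step 1: P = 73.8 kPa, V = 43.2 L, T = 352 K.
Step 2 — Isochoric: V stays 43.2 L; P/T = const ⇒ T₂ = 628 K, P₂ = 132 kPa.
W = 0 (no volume change).
ΔU = nCvΔT = 1.09×12.5×(628−352) = 3750 J.
Q = ΔU = 3750 J.
Net over both steps: W = 6000 J, Q = 7140 J, ΔU = 1140 J.

7140 J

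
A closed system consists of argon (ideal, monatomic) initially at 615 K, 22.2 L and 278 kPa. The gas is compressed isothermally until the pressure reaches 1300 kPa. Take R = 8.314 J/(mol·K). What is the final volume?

Isothermal: T stays 615 K; PV = const ⇒ V₂ = 4.75 L, P₂ = 1300 kPa.

4.75 L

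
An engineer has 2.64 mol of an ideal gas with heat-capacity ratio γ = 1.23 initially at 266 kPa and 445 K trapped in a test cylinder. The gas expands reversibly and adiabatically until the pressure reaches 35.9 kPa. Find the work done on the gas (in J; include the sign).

-13300 J

V₁ = nRT₁/P₁ = 2.64×8.314×445/266 = 36.7 L.
Adiabatic: T₂/T₁ = (P₂/P₁)^((γ−1)/γ) ⇒ T₂ = 445×(0.135)^0.187 = 306 K; V₂ = 187 L.
ΔU = nCvΔT = 2.64×36.1×(306−445) = -13300 J.
Q = 0 for an adiabatic process, so W = −ΔU = 13300 J.
Work done on the gas = −W_by = -13300 J.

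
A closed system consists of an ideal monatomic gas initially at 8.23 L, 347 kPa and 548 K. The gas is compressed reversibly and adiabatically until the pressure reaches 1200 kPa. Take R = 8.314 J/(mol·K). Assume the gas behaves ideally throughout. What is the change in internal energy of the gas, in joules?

2750 J

n = P₁V₁/(RT₁) = 347×8.23/(8.314×548) = 0.627 mol.
Adiabatic: T₂/T₁ = (P₂/P₁)^((γ−1)/γ) ⇒ T₂ = 548×(3.46)^0.400 = 900 K; V₂ = 3.91 L.
For an ideal gas ΔU = nCvΔT with Cv = (3/2)R = 12.5 J/(mol·K).
ΔU = 0.627×12.5×(900−548) = 2750 J.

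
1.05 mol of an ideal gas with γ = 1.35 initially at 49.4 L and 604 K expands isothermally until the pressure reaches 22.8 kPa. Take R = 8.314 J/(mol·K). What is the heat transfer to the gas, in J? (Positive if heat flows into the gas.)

8140 J

P₁ = nRT₁/V₁ = 1.05×8.314×604/49.4 = 107 kPa.
Isothermal: T stays 604 K; PV = const ⇒ V₂ = 231 L, P₂ = 22.8 kPa.
ΔU = 0 (ideal gas, T constant).
W = nRT ln(V₂/V₁) = 1.05×8.314×604×ln(4.68) = 8140 J.
Q = ΔU + W = 8140 J.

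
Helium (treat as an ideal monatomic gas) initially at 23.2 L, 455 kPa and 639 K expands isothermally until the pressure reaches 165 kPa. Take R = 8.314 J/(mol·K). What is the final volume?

Isothermal: T stays 639 K; PV = const ⇒ V₂ = 64.0 L, P₂ = 165 kPa.

64.0 L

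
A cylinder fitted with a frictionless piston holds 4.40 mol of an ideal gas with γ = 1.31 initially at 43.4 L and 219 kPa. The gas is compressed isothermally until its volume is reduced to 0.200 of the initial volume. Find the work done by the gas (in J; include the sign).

-15300 J

T₁ = P₁V₁/(nR) = 219×43.4/(4.40×8.314) = 260 K.
Isothermal: T stays 260 K; PV = const ⇒ V₂ = 8.68 L, P₂ = 1100 kPa.
W = nRT ln(V₂/V₁) = 4.40×8.314×260×ln(0.200) = -15300 J.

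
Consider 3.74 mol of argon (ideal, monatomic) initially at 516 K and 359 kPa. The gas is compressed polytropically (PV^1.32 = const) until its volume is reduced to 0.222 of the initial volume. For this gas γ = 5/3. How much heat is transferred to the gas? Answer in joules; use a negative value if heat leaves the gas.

V₁ = nRT₁/P₁ = 3.74×8.314×516/359 = 44.7 L.
Polytropic n=1.32: T₂ = T₁(V₁/V₂)^(n−1) = 516×(4.50)^0.32 = 835 K; P₂ = P₁(V₁/V₂)^n = 2620 kPa.
W = (P₁V₁−P₂V₂)/(n−1) = (359×44.7−2620×9.92)/0.32 = -31000 J.
ΔU = nCvΔT = 3.74×12.5×(835−516) = 14900 J.
Q = ΔU + W = -16100 J.

-16100 J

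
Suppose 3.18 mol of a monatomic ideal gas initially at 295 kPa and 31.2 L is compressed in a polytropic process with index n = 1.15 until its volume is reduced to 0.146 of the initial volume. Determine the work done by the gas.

-20500 J

T₁ = P₁V₁/(nR) = 295×31.2/(3.18×8.314) = 348 K.
Polytropic n=1.15: T₂ = T₁(V₁/V₂)^(n−1) = 348×(6.85)^0.15 = 465 K; P₂ = P₁(V₁/V₂)^n = 2700 kPa.
W = (P₁V₁−P₂V₂)/(n−1) = (295×31.2−2700×4.56)/0.15 = -20500 J.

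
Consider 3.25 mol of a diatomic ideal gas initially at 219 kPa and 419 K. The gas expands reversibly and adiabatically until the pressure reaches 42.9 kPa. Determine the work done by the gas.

10500 J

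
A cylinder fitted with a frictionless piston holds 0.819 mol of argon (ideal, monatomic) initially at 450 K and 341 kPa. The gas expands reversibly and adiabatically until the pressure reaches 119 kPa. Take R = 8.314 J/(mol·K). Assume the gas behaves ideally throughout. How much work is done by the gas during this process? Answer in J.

1580 J

V₁ = nRT₁/P₁ = 0.819×8.314×450/341 = 8.99 L.
Adiabatic: T₂/T₁ = (P₂/P₁)^((γ−1)/γ) ⇒ T₂ = 450×(0.349)^0.400 = 295 K; V₂ = 16.9 L.
ΔU = nCvΔT = 0.819×12.5×(295−450) = -1580 J.
Q = 0 for an adiabatic process, so W = −ΔU = 1580 J.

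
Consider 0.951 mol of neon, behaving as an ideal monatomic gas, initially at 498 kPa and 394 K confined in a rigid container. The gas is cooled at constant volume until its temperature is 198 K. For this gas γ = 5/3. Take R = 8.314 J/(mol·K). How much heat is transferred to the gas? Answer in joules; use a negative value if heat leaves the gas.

-2320 J

V₁ = nRT₁/P₁ = 0.951×8.314×394/498 = 6.26 L.
Isochoric: V stays 6.26 L; P/T = const ⇒ T₂ = 198 K, P₂ = 250 kPa.
W = 0 (no volume change).
ΔU = nCvΔT = 0.951×12.5×(198−394) = -2320 J.
Q = ΔU = -2320 J.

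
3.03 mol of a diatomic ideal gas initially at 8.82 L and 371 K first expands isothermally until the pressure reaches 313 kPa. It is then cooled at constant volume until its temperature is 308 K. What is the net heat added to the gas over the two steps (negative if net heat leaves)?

P₁ = nRT₁/V₁ = 3.03×8.314×371/8.82 = 1060 kPa.
Step 1 — Isothermal: T stays 371 K; PV = const ⇒ V₂ = 29.9 L, P₂ = 313 kPa.
ΔU = 0 (ideal gas, T constant).
W = nRT ln(V₂/V₁) = 3.03×8.314×371×ln(3.39) = 11400 J.
Q = ΔU + W = 11400 J.
State after step 1: P = 313 kPa, V = 29.9 L, T = 371 K.
Step 2 — Isochoric: V stays 29.9 L; P/T = const ⇒ T₂ = 308 K, P₂ = 260 kPa.
W = 0 (no volume change).
ΔU = nCvΔT = 3.03×20.8×(308−371) = -3970 J.
Q = ΔU = -3970 J.
Net over both steps: W = 11400 J, Q = 7430 J, ΔU = -3970 J.

7430 J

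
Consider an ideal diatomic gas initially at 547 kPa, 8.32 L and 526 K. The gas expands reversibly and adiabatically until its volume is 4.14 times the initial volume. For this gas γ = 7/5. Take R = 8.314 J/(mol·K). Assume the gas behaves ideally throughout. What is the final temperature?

298 K

Adiabatic: TV^(γ−1) = const ⇒ T₂ = 526×(0.242)^0.400 = 298 K; PV^γ = const ⇒ P₂ = 74.8 kPa.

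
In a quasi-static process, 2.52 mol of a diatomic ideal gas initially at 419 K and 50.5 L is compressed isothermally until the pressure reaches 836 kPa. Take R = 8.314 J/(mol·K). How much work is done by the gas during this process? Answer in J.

-13800 J

P₁ = nRT₁/V₁ = 2.52×8.314×419/50.5 = 174 kPa.
Isothermal: T stays 419 K; PV = const ⇒ V₂ = 10.5 L, P₂ = 836 kPa.
W = nRT ln(V₂/V₁) = 2.52×8.314×419×ln(0.208) = -13800 J.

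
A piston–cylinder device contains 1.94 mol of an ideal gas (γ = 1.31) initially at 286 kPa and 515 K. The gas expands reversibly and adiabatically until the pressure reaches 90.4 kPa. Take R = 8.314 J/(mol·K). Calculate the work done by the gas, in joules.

6390 J

V₁ = nRT₁/P₁ = 1.94×8.314×515/286 = 29.0 L.
Adiabatic: T₂/T₁ = (P₂/P₁)^((γ−1)/γ) ⇒ T₂ = 515×(0.316)^0.237 = 392 K; V₂ = 70.0 L.
ΔU = nCvΔT = 1.94×26.8×(392−515) = -6390 J.
Q = 0 for an adiabatic process, so W = −ΔU = 6390 J.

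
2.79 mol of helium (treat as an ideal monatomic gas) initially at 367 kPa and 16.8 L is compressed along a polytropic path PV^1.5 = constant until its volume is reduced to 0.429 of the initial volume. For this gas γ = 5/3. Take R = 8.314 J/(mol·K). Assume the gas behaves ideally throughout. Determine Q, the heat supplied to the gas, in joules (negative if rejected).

-1620 J

T₁ = P₁V₁/(nR) = 367×16.8/(2.79×8.314) = 266 K.
Polytropic n=1.5: T₂ = T₁(V₁/V₂)^(n−1) = 266×(2.33)^0.50 = 406 K; P₂ = P₁(V₁/V₂)^n = 1310 kPa.
W = (P₁V₁−P₂V₂)/(n−1) = (367×16.8−1310×7.21)/0.50 = -6500 J.
ΔU = nCvΔT = 2.79×12.5×(406−266) = 4870 J.
Q = ΔU + W = -1620 J.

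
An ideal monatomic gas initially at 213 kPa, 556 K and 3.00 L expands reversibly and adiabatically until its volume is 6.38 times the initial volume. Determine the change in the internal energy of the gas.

n = P₁V₁/(RT₁) = 213×3.00/(8.314×556) = 0.138 mol.
Adiabatic: TV^(γ−1) = const ⇒ T₂ = 556×(0.157)^0.667 = 162 K; PV^γ = const ⇒ P₂ = 9.71 kPa.
For an ideal gas ΔU = nCvΔT with Cv = (3/2)R = 12.5 J/(mol·K).
ΔU = 0.138×12.5×(162−556) = -680 J.

-680 J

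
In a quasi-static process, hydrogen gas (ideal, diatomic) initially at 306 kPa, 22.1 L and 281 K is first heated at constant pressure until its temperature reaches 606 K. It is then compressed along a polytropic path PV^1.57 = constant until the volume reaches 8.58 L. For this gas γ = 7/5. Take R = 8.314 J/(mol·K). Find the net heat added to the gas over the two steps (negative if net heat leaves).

n = P₁V₁/(RT₁) = 306×22.1/(8.314×281) = 2.89 mol.
Step 1 — Isobaric: P stays 306 kPa; V/T = const ⇒ T₂ = 606 K, V₂ = 47.7 L.
W = PΔV = 306×(47.7−22.1) kPa·L = 7820 J.
ΔU = nCvΔT = 2.89×20.8×(606−281) = 19600 J.
Q = ΔU + W = nCpΔT = 27400 J.
State after step 1: P = 306 kPa, V = 47.7 L, T = 606 K.
Step 2 — Polytropic n=1.57: T₂ = T₁(V₁/V₂)^(n−1) = 606×(5.55)^0.57 = 1610 K; P₂ = P₁(V₁/V₂)^n = 4520 kPa.
W = (P₁V₁−P₂V₂)/(n−1) = (306×47.7−4520×8.58)/0.57 = -42400 J.
ΔU = nCvΔT = 2.89×20.8×(1610−606) = 60400 J.
Q = ΔU + W = 18000 J.
Net over both steps: W = -34600 J, Q = 45400 J, ΔU = 80000 J.

45400 J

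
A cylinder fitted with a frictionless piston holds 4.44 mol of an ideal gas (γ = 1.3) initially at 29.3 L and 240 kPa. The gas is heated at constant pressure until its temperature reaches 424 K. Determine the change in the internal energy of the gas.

T₁ = P₁V₁/(nR) = 240×29.3/(4.44×8.314) = 190 K.
Isobaric: P stays 240 kPa; V/T = const ⇒ T₂ = 424 K, V₂ = 65.2 L.
For an ideal gas ΔU = nCvΔT with Cv = R/(γ−1) = 27.7 J/(mol·K).
ΔU = 4.44×27.7×(424−190) = 28700 J.

28700 J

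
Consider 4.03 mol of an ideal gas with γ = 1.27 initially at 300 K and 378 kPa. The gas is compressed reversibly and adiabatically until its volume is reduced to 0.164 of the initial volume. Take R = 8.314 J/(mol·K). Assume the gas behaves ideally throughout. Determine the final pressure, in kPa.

3760 kPa

V₁ = nRT₁/P₁ = 4.03×8.314×300/378 = 26.6 L.
Adiabatic: TV^(γ−1) = const ⇒ T₂ = 300×(6.10)^0.270 = 489 K; PV^γ = const ⇒ P₂ = 3760 kPa.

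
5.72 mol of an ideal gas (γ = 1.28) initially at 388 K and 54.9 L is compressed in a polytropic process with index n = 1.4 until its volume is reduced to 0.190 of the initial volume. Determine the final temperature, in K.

754 K

P₁ = nRT₁/V₁ = 5.72×8.314×388/54.9 = 336 kPa.
Polytropic n=1.4: T₂ = T₁(V₁/V₂)^(n−1) = 388×(5.26)^0.40 = 754 K; P₂ = P₁(V₁/V₂)^n = 3440 kPa.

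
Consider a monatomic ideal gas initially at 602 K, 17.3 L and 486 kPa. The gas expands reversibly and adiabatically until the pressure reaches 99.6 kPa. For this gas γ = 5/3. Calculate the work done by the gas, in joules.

5920 J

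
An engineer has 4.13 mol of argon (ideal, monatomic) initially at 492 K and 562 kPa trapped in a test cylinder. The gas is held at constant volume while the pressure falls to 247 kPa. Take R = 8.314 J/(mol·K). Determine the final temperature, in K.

216 K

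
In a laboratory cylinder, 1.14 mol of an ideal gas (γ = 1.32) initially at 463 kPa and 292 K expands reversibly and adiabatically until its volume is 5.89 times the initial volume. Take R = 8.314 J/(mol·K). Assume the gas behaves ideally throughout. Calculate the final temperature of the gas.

166 K

V₁ = nRT₁/P₁ = 1.14×8.314×292/463 = 5.98 L.
Adiabatic: TV^(γ−1) = const ⇒ T₂ = 292×(0.170)^0.320 = 166 K; PV^γ = const ⇒ P₂ = 44.6 kPa.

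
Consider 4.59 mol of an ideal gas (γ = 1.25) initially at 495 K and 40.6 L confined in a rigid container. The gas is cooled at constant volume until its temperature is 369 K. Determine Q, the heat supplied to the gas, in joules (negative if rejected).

P₁ = nRT₁/V₁ = 4.59×8.314×495/40.6 = 465 kPa.
Isochoric: V stays 40.6 L; P/T = const ⇒ T₂ = 369 K, P₂ = 347 kPa.
W = 0 (no volume change).
ΔU = nCvΔT = 4.59×33.3×(369−495) = -19200 J.
Q = ΔU = -19200 J.

-19200 J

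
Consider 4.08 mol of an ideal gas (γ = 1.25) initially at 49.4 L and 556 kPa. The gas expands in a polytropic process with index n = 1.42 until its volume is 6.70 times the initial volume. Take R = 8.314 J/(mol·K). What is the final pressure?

T₁ = P₁V₁/(nR) = 556×49.4/(4.08×8.314) = 810 K.
Polytropic n=1.42: T₂ = T₁(V₁/V₂)^(n−1) = 810×(0.149)^0.42 = 364 K; P₂ = P₁(V₁/V₂)^n = 37.3 kPa.

37.3 kPa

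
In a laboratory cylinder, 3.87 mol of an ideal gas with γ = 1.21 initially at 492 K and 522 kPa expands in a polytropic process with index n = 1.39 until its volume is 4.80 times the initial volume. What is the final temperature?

267 K

V₁ = nRT₁/P₁ = 3.87×8.314×492/522 = 30.3 L.
Polytropic n=1.39: T₂ = T₁(V₁/V₂)^(n−1) = 492×(0.208)^0.39 = 267 K; P₂ = P₁(V₁/V₂)^n = 59.0 kPa.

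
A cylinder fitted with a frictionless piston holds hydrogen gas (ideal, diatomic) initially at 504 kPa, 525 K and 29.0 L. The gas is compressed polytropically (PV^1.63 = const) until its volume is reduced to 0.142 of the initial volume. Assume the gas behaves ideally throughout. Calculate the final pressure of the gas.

12100 kPa

Polytropic n=1.63: T₂ = T₁(V₁/V₂)^(n−1) = 525×(7.04)^0.63 = 1800 K; P₂ = P₁(V₁/V₂)^n = 12100 kPa.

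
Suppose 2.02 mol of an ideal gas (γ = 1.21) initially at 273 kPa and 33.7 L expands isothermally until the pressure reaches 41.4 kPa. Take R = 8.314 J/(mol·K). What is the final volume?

222 L

T₁ = P₁V₁/(nR) = 273×33.7/(2.02×8.314) = 548 K.
Isothermal: T stays 548 K; PV = const ⇒ V₂ = 222 L, P₂ = 41.4 kPa.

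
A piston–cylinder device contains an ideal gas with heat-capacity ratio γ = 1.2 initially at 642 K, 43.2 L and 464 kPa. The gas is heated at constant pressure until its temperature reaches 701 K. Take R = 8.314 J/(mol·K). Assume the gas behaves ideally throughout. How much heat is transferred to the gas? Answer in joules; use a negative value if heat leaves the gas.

11100 J

n = P₁V₁/(RT₁) = 464×43.2/(8.314×642) = 3.76 mol.
Isobaric: P stays 464 kPa; V/T = const ⇒ T₂ = 701 K, V₂ = 47.2 L.
W = PΔV = 464×(47.2−43.2) kPa·L = 1840 J.
ΔU = nCvΔT = 3.76×41.6×(701−642) = 9210 J.
Q = ΔU + W = nCpΔT = 11100 J.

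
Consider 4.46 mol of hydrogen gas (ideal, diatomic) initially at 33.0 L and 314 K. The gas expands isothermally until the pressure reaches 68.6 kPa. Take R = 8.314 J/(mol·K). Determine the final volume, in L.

170 L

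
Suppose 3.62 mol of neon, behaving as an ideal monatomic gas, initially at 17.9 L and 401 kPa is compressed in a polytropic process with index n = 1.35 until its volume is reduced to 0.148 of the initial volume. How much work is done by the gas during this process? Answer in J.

-19500 J

T₁ = P₁V₁/(nR) = 401×17.9/(3.62×8.314) = 238 K.
Polytropic n=1.35: T₂ = T₁(V₁/V₂)^(n−1) = 238×(6.76)^0.35 = 465 K; P₂ = P₁(V₁/V₂)^n = 5290 kPa.
W = (P₁V₁−P₂V₂)/(n−1) = (401×17.9−5290×2.65)/0.35 = -19500 J.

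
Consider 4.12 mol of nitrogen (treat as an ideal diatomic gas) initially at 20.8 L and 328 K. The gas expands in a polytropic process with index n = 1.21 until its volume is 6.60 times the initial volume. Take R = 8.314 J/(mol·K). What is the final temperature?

P₁ = nRT₁/V₁ = 4.12×8.314×328/20.8 = 540 kPa.
Polytropic n=1.21: T₂ = T₁(V₁/V₂)^(n−1) = 328×(0.152)^0.21 = 221 K; P₂ = P₁(V₁/V₂)^n = 55.1 kPa.

221 K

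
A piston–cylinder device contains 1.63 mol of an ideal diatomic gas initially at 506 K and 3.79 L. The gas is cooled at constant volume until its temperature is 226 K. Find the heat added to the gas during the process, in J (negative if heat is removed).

P₁ = nRT₁/V₁ = 1.63×8.314×506/3.79 = 1810 kPa.
Isochoric: V stays 3.79 L; P/T = const ⇒ T₂ = 226 K, P₂ = 808 kPa.
W = 0 (no volume change).
ΔU = nCvΔT = 1.63×20.8×(226−506) = -9490 J.
Q = ΔU = -9490 J.

-9490 J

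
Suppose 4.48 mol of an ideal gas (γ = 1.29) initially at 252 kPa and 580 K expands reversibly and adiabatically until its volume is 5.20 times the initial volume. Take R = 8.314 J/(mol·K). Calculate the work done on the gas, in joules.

-28300 J

V₁ = nRT₁/P₁ = 4.48×8.314×580/252 = 85.7 L.
Adiabatic: TV^(γ−1) = const ⇒ T₂ = 580×(0.192)^0.290 = 360 K; PV^γ = const ⇒ P₂ = 30.0 kPa.
ΔU = nCvΔT = 4.48×28.7×(360−580) = -28300 J.
Q = 0 for an adiabatic process, so W = −ΔU = 28300 J.
Work done on the gas = −W_by = -28300 J.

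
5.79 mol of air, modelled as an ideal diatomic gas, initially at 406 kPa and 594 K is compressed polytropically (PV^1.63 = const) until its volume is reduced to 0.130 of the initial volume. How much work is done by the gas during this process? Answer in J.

V₁ = nRT₁/P₁ = 5.79×8.314×594/406 = 70.4 L.
Polytropic n=1.63: T₂ = T₁(V₁/V₂)^(n−1) = 594×(7.69)^0.63 = 2150 K; P₂ = P₁(V₁/V₂)^n = 11300 kPa.
W = (P₁V₁−P₂V₂)/(n−1) = (406×70.4−11300×9.16)/0.63 = -119000 J.

-119000 J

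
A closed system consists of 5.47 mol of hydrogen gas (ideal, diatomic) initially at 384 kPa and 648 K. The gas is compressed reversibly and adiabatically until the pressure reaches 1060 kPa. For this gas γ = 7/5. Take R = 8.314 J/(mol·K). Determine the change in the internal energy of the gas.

24800 J

V₁ = nRT₁/P₁ = 5.47×8.314×648/384 = 76.7 L.
Adiabatic: T₂/T₁ = (P₂/P₁)^((γ−1)/γ) ⇒ T₂ = 648×(2.76)^0.286 = 866 K; V₂ = 37.2 L.
For an ideal gas ΔU = nCvΔT with Cv = (5/2)R = 20.8 J/(mol·K).
ΔU = 5.47×20.8×(866−648) = 24800 J.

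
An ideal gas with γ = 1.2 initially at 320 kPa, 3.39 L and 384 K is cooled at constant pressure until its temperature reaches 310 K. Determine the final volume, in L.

2.74 L

Isobaric: P stays 320 kPa; V/T = const ⇒ T₂ = 310 K, V₂ = 2.74 L.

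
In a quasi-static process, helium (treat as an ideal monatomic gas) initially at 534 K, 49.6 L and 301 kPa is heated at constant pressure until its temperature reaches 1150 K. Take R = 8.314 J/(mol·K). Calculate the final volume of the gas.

107 L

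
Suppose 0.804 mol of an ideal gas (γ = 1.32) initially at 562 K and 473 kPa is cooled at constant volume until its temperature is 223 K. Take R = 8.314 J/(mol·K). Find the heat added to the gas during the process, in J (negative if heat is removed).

-7080 J

V₁ = nRT₁/P₁ = 0.804×8.314×562/473 = 7.94 L.
Isochoric: V stays 7.94 L; P/T = const ⇒ T₂ = 223 K, P₂ = 188 kPa.
W = 0 (no volume change).
ΔU = nCvΔT = 0.804×26.0×(223−562) = -7080 J.
Q = ΔU = -7080 J.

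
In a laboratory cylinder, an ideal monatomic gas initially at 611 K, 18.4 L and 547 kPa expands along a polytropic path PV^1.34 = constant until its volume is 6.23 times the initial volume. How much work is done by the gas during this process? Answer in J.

13700 J

n = P₁V₁/(RT₁) = 547×18.4/(8.314×611) = 1.98 mol.
Polytropic n=1.34: T₂ = T₁(V₁/V₂)^(n−1) = 611×(0.161)^0.34 = 328 K; P₂ = P₁(V₁/V₂)^n = 47.1 kPa.
W = (P₁V₁−P₂V₂)/(n−1) = (547×18.4−47.1×115)/0.34 = 13700 J.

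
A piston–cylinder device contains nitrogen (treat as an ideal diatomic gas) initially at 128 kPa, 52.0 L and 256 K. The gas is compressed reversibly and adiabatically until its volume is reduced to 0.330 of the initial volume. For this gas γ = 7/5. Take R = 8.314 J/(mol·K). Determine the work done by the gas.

-9290 J

n = P₁V₁/(RT₁) = 128×52.0/(8.314×256) = 3.13 mol.
Adiabatic: TV^(γ−1) = const ⇒ T₂ = 256×(3.03)^0.400 = 399 K; PV^γ = const ⇒ P₂ = 604 kPa.
ΔU = nCvΔT = 3.13×20.8×(399−256) = 9290 J.
Q = 0 for an adiabatic process, so W = −ΔU = -9290 J.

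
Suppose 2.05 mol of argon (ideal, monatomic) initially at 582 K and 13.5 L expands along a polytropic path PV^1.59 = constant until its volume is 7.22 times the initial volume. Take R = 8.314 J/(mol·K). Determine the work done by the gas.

P₁ = nRT₁/V₁ = 2.05×8.314×582/13.5 = 735 kPa.
Polytropic n=1.59: T₂ = T₁(V₁/V₂)^(n−1) = 582×(0.139)^0.59 = 181 K; P₂ = P₁(V₁/V₂)^n = 31.7 kPa.
W = (P₁V₁−P₂V₂)/(n−1) = (735×13.5−31.7×97.5)/0.59 = 11600 J.

11600 J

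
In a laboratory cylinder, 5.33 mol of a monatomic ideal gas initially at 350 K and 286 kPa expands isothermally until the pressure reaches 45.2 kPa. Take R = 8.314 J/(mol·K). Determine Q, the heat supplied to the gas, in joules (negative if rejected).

V₁ = nRT₁/P₁ = 5.33×8.314×350/286 = 54.2 L.
Isothermal: T stays 350 K; PV = const ⇒ V₂ = 343 L, P₂ = 45.2 kPa.
ΔU = 0 (ideal gas, T constant).
W = nRT ln(V₂/V₁) = 5.33×8.314×350×ln(6.33) = 28600 J.
Q = ΔU + W = 28600 J.

28600 J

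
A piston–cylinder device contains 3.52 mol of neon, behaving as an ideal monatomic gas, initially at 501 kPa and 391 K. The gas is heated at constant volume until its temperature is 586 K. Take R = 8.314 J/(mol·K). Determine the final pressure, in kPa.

V₁ = nRT₁/P₁ = 3.52×8.314×391/501 = 22.8 L.
Isochoric: V stays 22.8 L; P/T = const ⇒ T₂ = 586 K, P₂ = 751 kPa.

751 kPa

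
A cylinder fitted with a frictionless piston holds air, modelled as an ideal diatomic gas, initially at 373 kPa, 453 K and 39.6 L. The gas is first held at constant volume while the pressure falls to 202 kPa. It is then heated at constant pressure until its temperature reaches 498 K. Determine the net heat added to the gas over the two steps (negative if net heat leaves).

11900 J

n = P₁V₁/(RT₁) = 373×39.6/(8.314×453) = 3.92 mol.
Step 1 — Isochoric: V stays 39.6 L; P/T = const ⇒ T₂ = 245 K, P₂ = 202 kPa.
W = 0 (no volume change).
ΔU = nCvΔT = 3.92×20.8×(245−453) = -16900 J.
Q = ΔU = -16900 J.
State after step 1: P = 202 kPa, V = 39.6 L, T = 245 K.
Step 2 — Isobaric: P stays 202 kPa; V/T = const ⇒ T₂ = 498 K, V₂ = 80.4 L.
W = PΔV = 202×(80.4−39.6) kPa·L = 8240 J.
ΔU = nCvΔT = 3.92×20.8×(498−245) = 20600 J.
Q = ΔU + W = nCpΔT = 28800 J.
Net over both steps: W = 8240 J, Q = 11900 J, ΔU = 3670 J.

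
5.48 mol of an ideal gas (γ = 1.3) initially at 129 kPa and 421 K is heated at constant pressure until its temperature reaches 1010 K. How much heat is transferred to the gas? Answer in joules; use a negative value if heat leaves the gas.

116000 J

V₁ = nRT₁/P₁ = 5.48×8.314×421/129 = 149 L.
Isobaric: P stays 129 kPa; V/T = const ⇒ T₂ = 1010 K, V₂ = 357 L.
W = PΔV = 129×(357−149) kPa·L = 26800 J.
ΔU = nCvΔT = 5.48×27.7×(1010−421) = 89500 J.
Q = ΔU + W = nCpΔT = 116000 J.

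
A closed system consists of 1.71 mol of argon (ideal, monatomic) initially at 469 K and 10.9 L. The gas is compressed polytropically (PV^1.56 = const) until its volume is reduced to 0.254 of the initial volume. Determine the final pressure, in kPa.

P₁ = nRT₁/V₁ = 1.71×8.314×469/10.9 = 612 kPa.
Polytropic n=1.56: T₂ = T₁(V₁/V₂)^(n−1) = 469×(3.94)^0.56 = 1010 K; P₂ = P₁(V₁/V₂)^n = 5190 kPa.

5190 kPa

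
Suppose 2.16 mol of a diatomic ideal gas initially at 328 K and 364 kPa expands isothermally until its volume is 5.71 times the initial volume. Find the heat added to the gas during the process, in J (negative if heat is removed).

10300 J

V₁ = nRT₁/P₁ = 2.16×8.314×328/364 = 16.2 L.
Isothermal: T stays 328 K; PV = const ⇒ V₂ = 92.4 L, P₂ = 63.7 kPa.
ΔU = 0 (ideal gas, T constant).
W = nRT ln(V₂/V₁) = 2.16×8.314×328×ln(5.71) = 10300 J.
Q = ΔU + W = 10300 J.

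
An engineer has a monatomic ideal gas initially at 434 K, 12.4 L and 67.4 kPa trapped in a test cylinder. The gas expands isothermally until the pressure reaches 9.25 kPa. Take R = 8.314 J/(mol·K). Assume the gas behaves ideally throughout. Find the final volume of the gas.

90.4 L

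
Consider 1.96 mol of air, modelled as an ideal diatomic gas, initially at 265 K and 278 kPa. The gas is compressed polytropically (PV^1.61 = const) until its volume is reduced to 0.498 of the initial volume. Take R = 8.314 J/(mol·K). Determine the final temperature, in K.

405 K

V₁ = nRT₁/P₁ = 1.96×8.314×265/278 = 15.5 L.
Polytropic n=1.61: T₂ = T₁(V₁/V₂)^(n−1) = 265×(2.01)^0.61 = 405 K; P₂ = P₁(V₁/V₂)^n = 854 kPa.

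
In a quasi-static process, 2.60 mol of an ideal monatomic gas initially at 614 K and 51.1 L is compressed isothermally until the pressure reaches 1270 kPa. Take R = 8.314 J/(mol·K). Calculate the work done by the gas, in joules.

P₁ = nRT₁/V₁ = 2.60×8.314×614/51.1 = 260 kPa.
Isothermal: T stays 614 K; PV = const ⇒ V₂ = 10.5 L, P₂ = 1270 kPa.
W = nRT ln(V₂/V₁) = 2.60×8.314×614×ln(0.205) = -21100 J.

-21100 J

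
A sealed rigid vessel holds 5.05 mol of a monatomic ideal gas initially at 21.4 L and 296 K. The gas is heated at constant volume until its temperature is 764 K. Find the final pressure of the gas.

P₁ = nRT₁/V₁ = 5.05×8.314×296/21.4 = 581 kPa.
Isochoric: V stays 21.4 L; P/T = const ⇒ T₂ = 764 K, P₂ = 1500 kPa.

1500 kPa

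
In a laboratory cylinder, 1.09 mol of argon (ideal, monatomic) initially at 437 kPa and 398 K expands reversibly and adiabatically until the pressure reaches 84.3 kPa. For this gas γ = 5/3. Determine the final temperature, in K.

206 K

V₁ = nRT₁/P₁ = 1.09×8.314×398/437 = 8.25 L.
Adiabatic: T₂/T₁ = (P₂/P₁)^((γ−1)/γ) ⇒ T₂ = 398×(0.193)^0.400 = 206 K; V₂ = 22.2 L.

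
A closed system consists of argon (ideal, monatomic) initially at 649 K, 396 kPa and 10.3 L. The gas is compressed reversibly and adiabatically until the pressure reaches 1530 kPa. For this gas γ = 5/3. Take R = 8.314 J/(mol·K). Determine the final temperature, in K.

1110 K

Adiabatic: T₂/T₁ = (P₂/P₁)^((γ−1)/γ) ⇒ T₂ = 649×(3.86)^0.400 = 1110 K; V₂ = 4.58 L.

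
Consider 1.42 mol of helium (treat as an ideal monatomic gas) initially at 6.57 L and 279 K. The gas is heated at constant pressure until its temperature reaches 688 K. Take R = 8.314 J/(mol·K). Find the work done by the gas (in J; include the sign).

4830 J

P₁ = nRT₁/V₁ = 1.42×8.314×279/6.57 = 501 kPa.
Isobaric: P stays 501 kPa; V/T = const ⇒ T₂ = 688 K, V₂ = 16.2 L.
W = PΔV = 501×(16.2−6.57) kPa·L = 4830 J.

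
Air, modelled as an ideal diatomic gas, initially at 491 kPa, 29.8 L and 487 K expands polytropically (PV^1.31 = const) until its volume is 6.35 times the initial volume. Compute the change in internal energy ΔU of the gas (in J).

-16000 J

n = P₁V₁/(RT₁) = 491×29.8/(8.314×487) = 3.61 mol.
Polytropic n=1.31: T₂ = T₁(V₁/V₂)^(n−1) = 487×(0.157)^0.31 = 275 K; P₂ = P₁(V₁/V₂)^n = 43.6 kPa.
For an ideal gas ΔU = nCvΔT with Cv = (5/2)R = 20.8 J/(mol·K).
ΔU = 3.61×20.8×(275−487) = -16000 J.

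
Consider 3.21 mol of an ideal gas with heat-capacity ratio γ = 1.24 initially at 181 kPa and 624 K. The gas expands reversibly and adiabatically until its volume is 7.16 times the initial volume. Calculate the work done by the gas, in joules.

26100 J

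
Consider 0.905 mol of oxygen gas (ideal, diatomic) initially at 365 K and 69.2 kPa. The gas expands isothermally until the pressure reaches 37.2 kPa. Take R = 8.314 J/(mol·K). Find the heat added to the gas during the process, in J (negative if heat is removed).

1700 J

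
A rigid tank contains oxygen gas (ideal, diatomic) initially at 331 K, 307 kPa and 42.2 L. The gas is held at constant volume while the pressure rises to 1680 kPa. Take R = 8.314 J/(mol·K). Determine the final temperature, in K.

1810 K

Isochoric: V stays 42.2 L; P/T = const ⇒ T₂ = 1810 K, P₂ = 1680 kPa.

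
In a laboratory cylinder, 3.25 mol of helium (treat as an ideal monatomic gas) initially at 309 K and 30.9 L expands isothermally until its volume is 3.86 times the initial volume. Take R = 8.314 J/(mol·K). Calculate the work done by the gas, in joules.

11300 J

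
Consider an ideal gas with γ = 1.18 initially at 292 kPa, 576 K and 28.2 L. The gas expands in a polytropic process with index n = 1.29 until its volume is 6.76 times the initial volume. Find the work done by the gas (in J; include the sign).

12100 J

n = P₁V₁/(RT₁) = 292×28.2/(8.314×576) = 1.72 mol.
Polytropic n=1.29: T₂ = T₁(V₁/V₂)^(n−1) = 576×(0.148)^0.29 = 331 K; P₂ = P₁(V₁/V₂)^n = 24.8 kPa.
W = (P₁V₁−P₂V₂)/(n−1) = (292×28.2−24.8×191)/0.29 = 12100 J.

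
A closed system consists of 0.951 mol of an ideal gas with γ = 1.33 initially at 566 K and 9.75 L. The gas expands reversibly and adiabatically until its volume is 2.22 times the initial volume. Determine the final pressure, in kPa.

159 kPa

P₁ = nRT₁/V₁ = 0.951×8.314×566/9.75 = 459 kPa.
Adiabatic: TV^(γ−1) = const ⇒ T₂ = 566×(0.450)^0.330 = 435 K; PV^γ = const ⇒ P₂ = 159 kPa.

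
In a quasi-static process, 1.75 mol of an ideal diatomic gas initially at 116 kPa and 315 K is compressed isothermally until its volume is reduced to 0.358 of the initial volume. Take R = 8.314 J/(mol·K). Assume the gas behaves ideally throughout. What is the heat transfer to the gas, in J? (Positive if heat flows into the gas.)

-4710 J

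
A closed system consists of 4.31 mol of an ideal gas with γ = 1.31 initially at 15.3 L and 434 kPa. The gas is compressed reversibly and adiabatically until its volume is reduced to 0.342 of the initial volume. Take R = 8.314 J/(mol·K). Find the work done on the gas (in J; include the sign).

8450 J

T₁ = P₁V₁/(nR) = 434×15.3/(4.31×8.314) = 185 K.
Adiabatic: TV^(γ−1) = const ⇒ T₂ = 185×(2.92)^0.310 = 258 K; PV^γ = const ⇒ P₂ = 1770 kPa.
ΔU = nCvΔT = 4.31×26.8×(258−185) = 8450 J.
Q = 0 for an adiabatic process, so W = −ΔU = -8450 J.
Work done on the gas = −W_by = 8450 J.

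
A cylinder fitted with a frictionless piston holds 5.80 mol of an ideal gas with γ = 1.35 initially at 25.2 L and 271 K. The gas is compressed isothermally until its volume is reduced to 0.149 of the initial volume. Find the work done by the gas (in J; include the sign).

P₁ = nRT₁/V₁ = 5.80×8.314×271/25.2 = 519 kPa.
Isothermal: T stays 271 K; PV = const ⇒ V₂ = 3.75 L, P₂ = 3480 kPa.
W = nRT ln(V₂/V₁) = 5.80×8.314×271×ln(0.149) = -24900 J.

-24900 J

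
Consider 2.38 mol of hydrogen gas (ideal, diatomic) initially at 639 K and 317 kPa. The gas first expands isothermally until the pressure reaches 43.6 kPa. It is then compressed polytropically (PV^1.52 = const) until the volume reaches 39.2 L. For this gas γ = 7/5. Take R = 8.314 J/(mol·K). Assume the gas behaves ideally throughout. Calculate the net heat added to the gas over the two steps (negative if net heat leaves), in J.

V₁ = nRT₁/P₁ = 2.38×8.314×639/317 = 39.9 L.
Step 1 — Isothermal: T stays 639 K; PV = const ⇒ V₂ = 290 L, P₂ = 43.6 kPa.
ΔU = 0 (ideal gas, T constant).
W = nRT ln(V₂/V₁) = 2.38×8.314×639×ln(7.27) = 25100 J.
Q = ΔU + W = 25100 J.
State after step 1: P = 43.6 kPa, V = 290 L, T = 639 K.
Step 2 — Polytropic n=1.52: T₂ = T₁(V₁/V₂)^(n−1) = 639×(7.40)^0.52 = 1810 K; P₂ = P₁(V₁/V₂)^n = 913 kPa.
W = (P₁V₁−P₂V₂)/(n−1) = (43.6×290−913×39.2)/0.52 = -44500 J.
ΔU = nCvΔT = 2.38×20.8×(1810−639) = 57900 J.
Q = ΔU + W = 13400 J.
Net over both steps: W = -19400 J, Q = 38400 J, ΔU = 57900 J.

38400 J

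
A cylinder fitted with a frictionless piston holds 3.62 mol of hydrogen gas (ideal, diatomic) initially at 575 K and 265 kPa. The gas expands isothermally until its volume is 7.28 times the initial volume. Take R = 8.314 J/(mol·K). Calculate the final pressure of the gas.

V₁ = nRT₁/P₁ = 3.62×8.314×575/265 = 65.3 L.
Isothermal: T stays 575 K; PV = const ⇒ V₂ = 475 L, P₂ = 36.4 kPa.

36.4 kPa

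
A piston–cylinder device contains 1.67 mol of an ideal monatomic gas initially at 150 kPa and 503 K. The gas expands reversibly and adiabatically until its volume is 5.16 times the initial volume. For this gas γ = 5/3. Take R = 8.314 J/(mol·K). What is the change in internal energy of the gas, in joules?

V₁ = nRT₁/P₁ = 1.67×8.314×503/150 = 46.6 L.
Adiabatic: TV^(γ−1) = const ⇒ T₂ = 503×(0.194)^0.667 = 168 K; PV^γ = const ⇒ P₂ = 9.74 kPa.
For an ideal gas ΔU = nCvΔT with Cv = (3/2)R = 12.5 J/(mol·K).
ΔU = 1.67×12.5×(168−503) = -6970 J.

-6970 J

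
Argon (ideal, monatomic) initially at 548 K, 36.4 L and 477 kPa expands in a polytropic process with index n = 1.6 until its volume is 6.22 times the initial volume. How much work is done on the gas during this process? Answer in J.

-19300 J

n = P₁V₁/(RT₁) = 477×36.4/(8.314×548) = 3.81 mol.
Polytropic n=1.6: T₂ = T₁(V₁/V₂)^(n−1) = 548×(0.161)^0.60 = 183 K; P₂ = P₁(V₁/V₂)^n = 25.6 kPa.
W = (P₁V₁−P₂V₂)/(n−1) = (477×36.4−25.6×226)/0.60 = 19300 J.
Work done on the gas = −W_by = -19300 J.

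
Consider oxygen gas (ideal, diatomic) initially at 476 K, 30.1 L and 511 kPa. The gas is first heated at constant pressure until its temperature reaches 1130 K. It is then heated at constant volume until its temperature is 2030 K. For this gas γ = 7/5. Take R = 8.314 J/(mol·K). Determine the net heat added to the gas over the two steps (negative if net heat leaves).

n = P₁V₁/(RT₁) = 511×30.1/(8.314×476) = 3.89 mol.
Step 1 — Isobaric: P stays 511 kPa; V/T = const ⇒ T₂ = 1130 K, V₂ = 71.5 L.
W = PΔV = 511×(71.5−30.1) kPa·L = 21100 J.
ΔU = nCvΔT = 3.89×20.8×(1130−476) = 52800 J.
Q = ΔU + W = nCpΔT = 74000 J.
State after step 1: P = 511 kPa, V = 71.5 L, T = 1130 K.
Step 2 — Isochoric: V stays 71.5 L; P/T = const ⇒ T₂ = 2030 K, P₂ = 918 kPa.
W = 0 (no volume change).
ΔU = nCvΔT = 3.89×20.8×(2030−1130) = 72700 J.
Q = ΔU = 72700 J.
Net over both steps: W = 21100 J, Q = 147000 J, ΔU = 126000 J.

147000 J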